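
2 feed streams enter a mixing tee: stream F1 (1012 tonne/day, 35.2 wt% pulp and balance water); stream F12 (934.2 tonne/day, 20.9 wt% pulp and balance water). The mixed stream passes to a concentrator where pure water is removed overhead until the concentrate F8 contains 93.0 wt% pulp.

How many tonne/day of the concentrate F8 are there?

pulp entering = 1012×0.352 + 934.2×0.209 = 551.47 tonne/day.
All pulp reports to F8, so F8 = 551.47/0.930 = 592.98 tonne/day.

593 tonne/day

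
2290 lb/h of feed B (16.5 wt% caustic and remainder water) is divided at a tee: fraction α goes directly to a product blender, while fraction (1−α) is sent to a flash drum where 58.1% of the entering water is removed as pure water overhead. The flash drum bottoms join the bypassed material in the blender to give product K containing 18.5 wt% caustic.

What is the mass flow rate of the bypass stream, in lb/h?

1780 lb/h

All 2290×0.165 = 377.85 lb/h of caustic reaches K, so K = 377.85/0.185 = 2042.4 lb/h and vapour = 247.57 lb/h.
The evaporator receives (1−α)·2290 of feed at 0.835 water and removes 0.581 of that water:
0.581×0.835×(1−α)×2290 = 247.57
(1−α) = 247.57/1111 = 0.2228;  α = 0.7772.
Bypass flow = 0.7772×2290 = 1779.7 lb/h.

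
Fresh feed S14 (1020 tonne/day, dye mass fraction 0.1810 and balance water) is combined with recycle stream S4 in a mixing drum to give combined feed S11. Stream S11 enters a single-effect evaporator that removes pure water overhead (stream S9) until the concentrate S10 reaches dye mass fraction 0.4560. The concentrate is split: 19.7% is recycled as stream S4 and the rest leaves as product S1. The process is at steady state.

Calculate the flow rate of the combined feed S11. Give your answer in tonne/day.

1119 tonne/day

Overall dye balance (none leaves overhead): dye in fresh feed = dye in product, i.e. 1020×0.181 = (1−0.197)·S10·0.456.
S10 = 184.62/(0.456×0.803) = 504.19 tonne/day.
Recycle S4 = 0.197×504.19 = 99.326 tonne/day.
Combined feed S11 = 1020 + 99.326 = 1119.3 tonne/day.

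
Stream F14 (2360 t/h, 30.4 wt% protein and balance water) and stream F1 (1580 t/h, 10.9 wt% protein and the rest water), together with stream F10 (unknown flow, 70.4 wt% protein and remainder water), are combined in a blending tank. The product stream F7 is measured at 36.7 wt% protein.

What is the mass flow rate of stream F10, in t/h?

1651 t/h

Let F10 be the unknown flow. Total out = 3940 + F10.
protein balance: 889.66 + 0.704·F10 = 0.367·(3940 + F10)
(0.704 − 0.367)·F10 = 0.367×3940 − 889.66 = 556.32
F10 = 556.32 / 0.337 = 1650.8 t/h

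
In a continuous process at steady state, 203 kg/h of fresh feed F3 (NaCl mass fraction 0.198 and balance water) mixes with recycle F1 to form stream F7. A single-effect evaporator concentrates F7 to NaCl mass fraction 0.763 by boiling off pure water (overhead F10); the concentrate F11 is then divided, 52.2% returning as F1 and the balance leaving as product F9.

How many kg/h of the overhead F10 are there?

Overall NaCl balance (none leaves overhead): NaCl in fresh feed = NaCl in product, i.e. 203×0.198 = (1−0.522)·F11·0.763.
F11 = 40.194/(0.763×0.478) = 110.21 kg/h.
Recycle F1 = 0.522×110.21 = 57.528 kg/h.
Combined feed F7 = 203 + 57.528 = 260.53 kg/h.
Overhead F10 = F7 − F11 = 260.53 − 110.21 = 150.32 kg/h.

150.3 kg/h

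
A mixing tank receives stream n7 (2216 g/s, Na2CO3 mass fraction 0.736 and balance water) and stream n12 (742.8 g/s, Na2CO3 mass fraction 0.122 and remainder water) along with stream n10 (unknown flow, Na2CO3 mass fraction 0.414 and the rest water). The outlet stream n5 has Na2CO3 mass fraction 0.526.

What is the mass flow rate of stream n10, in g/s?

Let n10 be the unknown flow. Total out = 2958.8 + n10.
Na2CO3 balance: 1721.6 + 0.414·n10 = 0.526·(2958.8 + n10)
(0.414 − 0.526)·n10 = 0.526×2958.8 − 1721.6 = -165.27
n10 = -165.27 / -0.112 = 1475.6 g/s

1476 g/s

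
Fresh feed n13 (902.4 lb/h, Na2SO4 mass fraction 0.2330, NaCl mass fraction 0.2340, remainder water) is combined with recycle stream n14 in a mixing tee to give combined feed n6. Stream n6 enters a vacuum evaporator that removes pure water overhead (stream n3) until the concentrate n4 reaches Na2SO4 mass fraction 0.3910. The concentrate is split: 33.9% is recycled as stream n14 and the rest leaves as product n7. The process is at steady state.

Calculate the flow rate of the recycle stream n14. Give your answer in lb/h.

Overall Na2SO4 balance (none leaves overhead): Na2SO4 in fresh feed = Na2SO4 in product, i.e. 902.4×0.233 = (1−0.339)·n4·0.391.
n4 = 210.26/(0.391×0.661) = 813.54 lb/h.
Recycle n14 = 0.339×813.54 = 275.79 lb/h.

275.8 lb/h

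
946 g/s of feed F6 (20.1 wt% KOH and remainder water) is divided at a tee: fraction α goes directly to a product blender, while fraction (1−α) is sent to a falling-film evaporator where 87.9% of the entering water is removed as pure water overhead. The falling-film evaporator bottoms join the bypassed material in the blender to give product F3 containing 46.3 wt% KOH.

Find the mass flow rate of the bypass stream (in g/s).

All 946×0.201 = 190.15 g/s of KOH reaches F3, so F3 = 190.15/0.463 = 410.68 g/s and vapour = 535.32 g/s.
The evaporator receives (1−α)·946 of feed at 0.799 water and removes 0.879 of that water:
0.879×0.799×(1−α)×946 = 535.32
(1−α) = 535.32/664.4 = 0.8057;  α = 0.1943.
Bypass flow = 0.1943×946 = 183.79 g/s.

183.8 g/s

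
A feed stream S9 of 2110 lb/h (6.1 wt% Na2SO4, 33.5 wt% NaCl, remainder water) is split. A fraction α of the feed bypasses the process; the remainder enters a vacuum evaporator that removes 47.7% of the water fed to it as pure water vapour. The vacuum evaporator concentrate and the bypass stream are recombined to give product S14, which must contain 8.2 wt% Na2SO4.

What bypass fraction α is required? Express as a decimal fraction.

0.111

All 2110×0.061 = 128.71 lb/h of Na2SO4 reaches S14, so S14 = 128.71/0.082 = 1569.6 lb/h and vapour = 540.37 lb/h.
The evaporator receives (1−α)·2110 of feed at 0.604 water and removes 0.477 of that water:
0.477×0.604×(1−α)×2110 = 540.37
(1−α) = 540.37/607.91 = 0.8889;  α = 0.1111.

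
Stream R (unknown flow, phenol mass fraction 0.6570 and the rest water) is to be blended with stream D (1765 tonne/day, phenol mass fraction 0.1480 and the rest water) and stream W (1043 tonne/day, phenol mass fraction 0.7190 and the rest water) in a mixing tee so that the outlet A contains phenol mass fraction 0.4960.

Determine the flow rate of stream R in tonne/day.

Let R be the unknown flow. Total out = 2808 + R.
phenol balance: 1011.1 + 0.657·R = 0.496·(2808 + R)
(0.657 − 0.496)·R = 0.496×2808 − 1011.1 = 381.63
R = 381.63 / 0.161 = 2370.4 tonne/day

2370 tonne/day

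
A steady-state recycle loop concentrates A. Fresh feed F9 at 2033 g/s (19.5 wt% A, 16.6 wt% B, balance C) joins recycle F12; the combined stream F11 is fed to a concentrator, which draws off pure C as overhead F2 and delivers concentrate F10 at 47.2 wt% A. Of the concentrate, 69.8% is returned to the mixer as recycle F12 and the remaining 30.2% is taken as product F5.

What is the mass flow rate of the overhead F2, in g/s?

Overall A balance (none leaves overhead): A in fresh feed = A in product, i.e. 2033×0.195 = (1−0.698)·F10·0.472.
F10 = 396.44/(0.472×0.302) = 2781.1 g/s.
Recycle F12 = 0.698×2781.1 = 1941.2 g/s.
Combined feed F11 = 2033 + 1941.2 = 3974.2 g/s.
Overhead F2 = F11 − F10 = 3974.2 − 2781.1 = 1193.1 g/s.

1193 g/s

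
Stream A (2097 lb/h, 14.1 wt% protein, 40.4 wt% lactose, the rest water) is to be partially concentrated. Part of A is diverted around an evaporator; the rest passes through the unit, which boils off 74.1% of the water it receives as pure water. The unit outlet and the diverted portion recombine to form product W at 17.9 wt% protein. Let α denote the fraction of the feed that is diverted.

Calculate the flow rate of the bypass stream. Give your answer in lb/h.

All 2097×0.141 = 295.68 lb/h of protein reaches W, so W = 295.68/0.179 = 1651.8 lb/h and vapour = 445.17 lb/h.
The evaporator receives (1−α)·2097 of feed at 0.455 water and removes 0.741 of that water:
0.741×0.455×(1−α)×2097 = 445.17
(1−α) = 445.17/707.01 = 0.6297;  α = 0.3703.
Bypass flow = 0.3703×2097 = 776.62 lb/h.

776.6 lb/h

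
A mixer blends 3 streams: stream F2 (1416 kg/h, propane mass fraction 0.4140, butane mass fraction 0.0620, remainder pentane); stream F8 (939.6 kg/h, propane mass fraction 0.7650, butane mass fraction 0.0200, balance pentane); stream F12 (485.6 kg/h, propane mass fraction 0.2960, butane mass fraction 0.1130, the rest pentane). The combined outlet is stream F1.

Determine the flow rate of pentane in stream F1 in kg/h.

pentane out = pentane in = 1416×0.524 + 939.6×0.215 + 485.6×0.591 = 1231 kg/h.

1231 kg/h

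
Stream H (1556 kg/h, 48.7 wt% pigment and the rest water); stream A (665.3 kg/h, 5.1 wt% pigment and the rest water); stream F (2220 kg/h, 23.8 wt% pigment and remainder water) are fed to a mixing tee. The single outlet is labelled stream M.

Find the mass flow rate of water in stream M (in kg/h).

water out = water in = 1556×0.513 + 665.3×0.949 + 2220×0.762 = 3121.2 kg/h.

3121 kg/h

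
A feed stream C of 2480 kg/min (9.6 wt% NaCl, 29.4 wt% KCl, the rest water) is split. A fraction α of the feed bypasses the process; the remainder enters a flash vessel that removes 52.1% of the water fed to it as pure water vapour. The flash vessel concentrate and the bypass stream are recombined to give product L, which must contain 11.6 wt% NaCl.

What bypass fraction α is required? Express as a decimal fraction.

0.457

All 2480×0.096 = 238.08 kg/min of NaCl reaches L, so L = 238.08/0.116 = 2052.4 kg/min and vapour = 427.59 kg/min.
The evaporator receives (1−α)·2480 of feed at 0.610 water and removes 0.521 of that water:
0.521×0.610×(1−α)×2480 = 427.59
(1−α) = 427.59/788.17 = 0.5425;  α = 0.4575.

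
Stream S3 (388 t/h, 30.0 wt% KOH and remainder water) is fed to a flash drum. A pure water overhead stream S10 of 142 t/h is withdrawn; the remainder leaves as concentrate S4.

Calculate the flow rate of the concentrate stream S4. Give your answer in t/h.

Concentrate = 388 − 142 = 246 t/h.

246 t/h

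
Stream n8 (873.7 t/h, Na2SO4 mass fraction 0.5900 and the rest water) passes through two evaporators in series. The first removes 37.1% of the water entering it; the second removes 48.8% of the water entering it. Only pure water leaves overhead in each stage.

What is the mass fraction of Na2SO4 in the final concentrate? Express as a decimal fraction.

0.8171

water in feed = 873.7×0.410 = 358.22 t/h.
After stage 1: water left = (1−0.371)×358.22 = 225.32; stream total = 740.8 t/h.
After stage 2: water left = (1−0.488)×225.32 = 115.36; final concentrate = 630.85 t/h.
Na2SO4 fraction = 515.48/630.85 = 0.8171.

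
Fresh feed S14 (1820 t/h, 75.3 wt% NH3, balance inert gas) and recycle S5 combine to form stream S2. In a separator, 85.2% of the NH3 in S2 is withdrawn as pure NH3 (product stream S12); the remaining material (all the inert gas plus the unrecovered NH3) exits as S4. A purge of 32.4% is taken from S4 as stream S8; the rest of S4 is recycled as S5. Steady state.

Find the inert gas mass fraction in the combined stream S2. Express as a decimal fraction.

0.477

inert gas enters only via S14 and leaves only via the purge: 1820×0.247 = 0.324×(inert gas in S4), and the separator passes all inert gas, so inert gas in S2 = inert gas in S4 = 1387.5 t/h.
NH3 in S2: m_A = 1820×0.753 + (1−0.324)·(1−0.852)·m_A, so m_A = 1370.5/0.9000 = 1522.8 t/h.
S2 = 1522.8 + 1387.5 = 2910.3 t/h.
inert gas fraction in S2 = 1387.5/2910.3 = 0.477.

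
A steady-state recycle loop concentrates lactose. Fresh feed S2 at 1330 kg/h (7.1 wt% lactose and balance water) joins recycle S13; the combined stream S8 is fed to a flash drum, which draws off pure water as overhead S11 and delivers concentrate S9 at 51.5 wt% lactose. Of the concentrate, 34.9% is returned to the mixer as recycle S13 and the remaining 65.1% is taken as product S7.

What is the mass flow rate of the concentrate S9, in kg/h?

Overall lactose balance (none leaves overhead): lactose in fresh feed = lactose in product, i.e. 1330×0.071 = (1−0.349)·S9·0.515.
S9 = 94.43/(0.515×0.651) = 281.66 kg/h.

281.7 kg/h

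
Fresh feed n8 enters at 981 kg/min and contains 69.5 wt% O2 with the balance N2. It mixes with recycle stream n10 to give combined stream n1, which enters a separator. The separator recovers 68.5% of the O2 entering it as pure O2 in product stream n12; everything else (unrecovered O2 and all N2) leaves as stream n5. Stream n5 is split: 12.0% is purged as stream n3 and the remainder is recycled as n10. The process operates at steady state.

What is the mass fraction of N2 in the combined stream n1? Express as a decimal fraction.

0.7255

N2 enters only via n8 and leaves only via the purge: 981×0.305 = 0.120×(N2 in n5), and the separator passes all N2, so N2 in n1 = N2 in n5 = 2493.4 kg/min.
O2 in n1: m_A = 981×0.695 + (1−0.120)·(1−0.685)·m_A, so m_A = 681.79/0.7228 = 943.27 kg/min.
n1 = 943.27 + 2493.4 = 3436.6 kg/min.
N2 fraction in n1 = 2493.4/3436.6 = 0.7255.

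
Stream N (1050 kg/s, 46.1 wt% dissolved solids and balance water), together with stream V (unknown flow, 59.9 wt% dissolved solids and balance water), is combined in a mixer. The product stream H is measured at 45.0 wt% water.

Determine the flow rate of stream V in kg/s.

1907 kg/s

Let V be the unknown flow. Total out = 1050 + V.
water balance: 565.95 + 0.401·V = 0.450·(1050 + V)
(0.401 − 0.450)·V = 0.450×1050 − 565.95 = -93.45
V = -93.45 / -0.049 = 1907.1 kg/s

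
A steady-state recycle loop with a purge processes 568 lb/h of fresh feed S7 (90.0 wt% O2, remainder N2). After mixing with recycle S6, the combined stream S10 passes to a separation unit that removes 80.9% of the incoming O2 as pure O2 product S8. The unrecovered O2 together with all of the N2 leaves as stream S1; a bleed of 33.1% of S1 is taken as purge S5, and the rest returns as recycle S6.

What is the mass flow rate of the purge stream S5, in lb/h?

93.85 lb/h

N2 enters only via S7 and leaves only via the purge: 568×0.100 = 0.331×(N2 in S1), and the separation unit passes all N2, so N2 in S10 = N2 in S1 = 171.6 lb/h.
O2 in S10: m_A = 568×0.900 + (1−0.331)·(1−0.809)·m_A, so m_A = 511.2/0.8722 = 586.09 lb/h.
S1 = (1−0.809)×586.09 + 171.6 = 283.54 lb/h.
Purge S5 = 0.331×283.54 = 93.853 lb/h.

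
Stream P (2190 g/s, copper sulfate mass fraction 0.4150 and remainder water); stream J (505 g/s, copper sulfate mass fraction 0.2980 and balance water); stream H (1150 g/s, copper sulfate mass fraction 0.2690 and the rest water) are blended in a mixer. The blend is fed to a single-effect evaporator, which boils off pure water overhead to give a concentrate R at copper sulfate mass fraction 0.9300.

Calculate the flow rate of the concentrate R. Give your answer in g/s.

1472 g/s

copper sulfate entering = 2190×0.415 + 505×0.298 + 1150×0.269 = 1368.7 g/s.
All copper sulfate reports to R, so R = 1368.7/0.930 = 1471.7 g/s.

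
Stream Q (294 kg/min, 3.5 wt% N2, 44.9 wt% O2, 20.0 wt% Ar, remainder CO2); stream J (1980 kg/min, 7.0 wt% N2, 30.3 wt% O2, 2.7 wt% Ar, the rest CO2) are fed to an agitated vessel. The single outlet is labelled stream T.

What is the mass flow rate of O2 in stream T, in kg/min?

O2 out = O2 in = 294×0.449 + 1980×0.303 = 731.95 kg/min.

731.9 kg/min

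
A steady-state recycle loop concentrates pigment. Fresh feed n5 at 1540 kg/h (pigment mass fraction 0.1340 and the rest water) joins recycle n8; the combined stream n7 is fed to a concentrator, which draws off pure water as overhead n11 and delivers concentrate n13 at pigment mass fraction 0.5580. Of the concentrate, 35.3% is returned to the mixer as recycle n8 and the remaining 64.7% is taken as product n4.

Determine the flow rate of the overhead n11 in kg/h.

1170 kg/h

Overall pigment balance (none leaves overhead): pigment in fresh feed = pigment in product, i.e. 1540×0.134 = (1−0.353)·n13·0.558.
n13 = 206.36/(0.558×0.647) = 571.59 kg/h.
Recycle n8 = 0.353×571.59 = 201.77 kg/h.
Combined feed n7 = 1540 + 201.77 = 1741.8 kg/h.
Overhead n11 = n7 − n13 = 1741.8 − 571.59 = 1170.2 kg/h.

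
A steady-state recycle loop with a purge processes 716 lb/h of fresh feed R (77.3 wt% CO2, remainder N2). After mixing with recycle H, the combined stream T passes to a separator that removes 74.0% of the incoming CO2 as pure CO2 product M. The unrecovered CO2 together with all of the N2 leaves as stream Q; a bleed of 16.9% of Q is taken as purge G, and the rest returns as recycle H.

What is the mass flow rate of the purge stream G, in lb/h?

193.6 lb/h

N2 enters only via R and leaves only via the purge: 716×0.227 = 0.169×(N2 in Q), and the separator passes all N2, so N2 in T = N2 in Q = 961.73 lb/h.
CO2 in T: m_A = 716×0.773 + (1−0.169)·(1−0.740)·m_A, so m_A = 553.47/0.7839 = 706.01 lb/h.
Q = (1−0.740)×706.01 + 961.73 = 1145.3 lb/h.
Purge G = 0.169×1145.3 = 193.55 lb/h.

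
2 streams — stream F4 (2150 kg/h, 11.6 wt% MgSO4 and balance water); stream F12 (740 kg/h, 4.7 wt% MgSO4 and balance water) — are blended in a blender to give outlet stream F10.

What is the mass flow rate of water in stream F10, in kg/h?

2606 kg/h

water out = water in = 2150×0.884 + 740×0.953 = 2605.8 kg/h.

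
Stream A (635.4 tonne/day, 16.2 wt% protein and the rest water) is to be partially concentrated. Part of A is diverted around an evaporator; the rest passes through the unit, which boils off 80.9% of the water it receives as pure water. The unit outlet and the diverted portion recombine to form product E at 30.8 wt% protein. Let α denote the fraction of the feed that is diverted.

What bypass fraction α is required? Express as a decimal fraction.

0.301

All 635.4×0.162 = 102.93 tonne/day of protein reaches E, so E = 102.93/0.308 = 334.2 tonne/day and vapour = 301.2 tonne/day.
The evaporator receives (1−α)·635.4 of feed at 0.838 water and removes 0.809 of that water:
0.809×0.838×(1−α)×635.4 = 301.2
(1−α) = 301.2/430.76 = 0.6992;  α = 0.3008.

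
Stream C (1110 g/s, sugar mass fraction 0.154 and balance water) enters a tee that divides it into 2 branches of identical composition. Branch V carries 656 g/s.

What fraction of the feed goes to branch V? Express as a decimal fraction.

0.591

Fraction to V = 656/1110 = 0.5910.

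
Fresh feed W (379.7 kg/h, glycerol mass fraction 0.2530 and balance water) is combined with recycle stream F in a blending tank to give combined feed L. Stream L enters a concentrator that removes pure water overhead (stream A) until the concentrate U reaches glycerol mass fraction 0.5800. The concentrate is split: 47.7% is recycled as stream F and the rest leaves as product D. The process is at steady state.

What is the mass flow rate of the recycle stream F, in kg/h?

Overall glycerol balance (none leaves overhead): glycerol in fresh feed = glycerol in product, i.e. 379.7×0.253 = (1−0.477)·U·0.580.
U = 96.064/(0.580×0.523) = 316.69 kg/h.
Recycle F = 0.477×316.69 = 151.06 kg/h.

151.1 kg/h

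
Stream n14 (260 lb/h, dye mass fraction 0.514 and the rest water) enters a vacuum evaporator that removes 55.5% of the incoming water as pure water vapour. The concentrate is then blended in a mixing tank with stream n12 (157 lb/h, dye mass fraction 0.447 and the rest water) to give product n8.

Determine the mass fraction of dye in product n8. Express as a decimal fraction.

Vapour removed = 0.555×0.486×260 = 70.13 lb/h; concentrate = 189.87 lb/h.
dye reaching the mixer = 133.64 (from concentrate) + 157×0.447 = 203.82 lb/h.
Product flow = 189.87 + 157 = 346.87 lb/h; dye fraction = 0.588.

0.588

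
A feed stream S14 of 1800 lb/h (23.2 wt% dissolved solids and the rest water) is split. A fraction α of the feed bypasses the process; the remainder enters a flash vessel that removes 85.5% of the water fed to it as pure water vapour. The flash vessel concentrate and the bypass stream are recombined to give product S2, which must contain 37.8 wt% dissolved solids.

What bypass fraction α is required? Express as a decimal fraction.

0.412

All 1800×0.232 = 417.6 lb/h of dissolved solids reaches S2, so S2 = 417.6/0.378 = 1104.8 lb/h and vapour = 695.24 lb/h.
The evaporator receives (1−α)·1800 of feed at 0.768 water and removes 0.855 of that water:
0.855×0.768×(1−α)×1800 = 695.24
(1−α) = 695.24/1182 = 0.5882;  α = 0.4118.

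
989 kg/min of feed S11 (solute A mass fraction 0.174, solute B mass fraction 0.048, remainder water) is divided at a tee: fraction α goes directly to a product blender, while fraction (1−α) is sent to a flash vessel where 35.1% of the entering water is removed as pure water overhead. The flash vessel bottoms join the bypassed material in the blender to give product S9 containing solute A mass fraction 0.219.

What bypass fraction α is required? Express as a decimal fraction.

0.248

All 989×0.174 = 172.09 kg/min of solute A reaches S9, so S9 = 172.09/0.219 = 785.78 kg/min and vapour = 203.22 kg/min.
The evaporator receives (1−α)·989 of feed at 0.778 water and removes 0.351 of that water:
0.351×0.778×(1−α)×989 = 203.22
(1−α) = 203.22/270.07 = 0.7525;  α = 0.2475.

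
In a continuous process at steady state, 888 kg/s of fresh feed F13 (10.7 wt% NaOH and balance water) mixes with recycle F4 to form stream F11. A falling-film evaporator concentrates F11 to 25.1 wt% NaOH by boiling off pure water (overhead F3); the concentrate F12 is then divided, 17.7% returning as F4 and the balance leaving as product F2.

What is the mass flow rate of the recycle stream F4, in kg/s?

81.41 kg/s

Overall NaOH balance (none leaves overhead): NaOH in fresh feed = NaOH in product, i.e. 888×0.107 = (1−0.177)·F12·0.251.
F12 = 95.016/(0.251×0.823) = 459.96 kg/s.
Recycle F4 = 0.177×459.96 = 81.414 kg/s.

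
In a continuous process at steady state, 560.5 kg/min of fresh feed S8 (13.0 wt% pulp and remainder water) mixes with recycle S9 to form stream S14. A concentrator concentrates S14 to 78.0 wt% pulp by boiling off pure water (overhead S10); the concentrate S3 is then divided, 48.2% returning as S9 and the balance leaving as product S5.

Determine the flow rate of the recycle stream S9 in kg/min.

86.92 kg/min

Overall pulp balance (none leaves overhead): pulp in fresh feed = pulp in product, i.e. 560.5×0.130 = (1−0.482)·S3·0.780.
S3 = 72.865/(0.780×0.518) = 180.34 kg/min.
Recycle S9 = 0.482×180.34 = 86.924 kg/min.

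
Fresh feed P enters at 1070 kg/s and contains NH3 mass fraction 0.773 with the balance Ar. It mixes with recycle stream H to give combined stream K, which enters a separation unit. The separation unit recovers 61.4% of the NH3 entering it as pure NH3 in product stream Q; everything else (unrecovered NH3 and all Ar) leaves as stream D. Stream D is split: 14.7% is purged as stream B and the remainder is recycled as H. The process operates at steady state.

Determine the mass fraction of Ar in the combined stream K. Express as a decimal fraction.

0.573

Ar enters only via P and leaves only via the purge: 1070×0.227 = 0.147×(Ar in D), and the separation unit passes all Ar, so Ar in K = Ar in D = 1652.3 kg/s.
NH3 in K: m_A = 1070×0.773 + (1−0.147)·(1−0.614)·m_A, so m_A = 827.11/0.6707 = 1233.1 kg/s.
K = 1233.1 + 1652.3 = 2885.4 kg/s.
Ar fraction in K = 1652.3/2885.4 = 0.573.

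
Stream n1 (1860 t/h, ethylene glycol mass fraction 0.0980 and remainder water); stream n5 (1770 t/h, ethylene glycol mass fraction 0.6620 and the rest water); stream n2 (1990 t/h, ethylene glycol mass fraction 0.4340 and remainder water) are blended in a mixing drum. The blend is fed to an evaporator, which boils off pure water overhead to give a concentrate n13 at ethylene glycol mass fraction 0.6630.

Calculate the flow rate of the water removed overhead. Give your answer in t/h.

ethylene glycol entering = 1860×0.098 + 1770×0.662 + 1990×0.434 = 2217.7 t/h.
All ethylene glycol reports to n13, so n13 = 2217.7/0.663 = 3344.9 t/h.
Total feed = 5620 t/h; overhead = 5620 − 3344.9 = 2275.1 t/h.

2275 t/h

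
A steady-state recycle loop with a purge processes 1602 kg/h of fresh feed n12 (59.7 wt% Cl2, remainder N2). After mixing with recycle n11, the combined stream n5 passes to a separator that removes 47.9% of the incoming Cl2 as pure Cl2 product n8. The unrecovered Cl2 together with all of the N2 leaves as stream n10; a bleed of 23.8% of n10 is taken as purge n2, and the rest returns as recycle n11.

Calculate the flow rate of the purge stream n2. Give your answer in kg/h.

N2 enters only via n12 and leaves only via the purge: 1602×0.403 = 0.238×(N2 in n10), and the separator passes all N2, so N2 in n5 = N2 in n10 = 2712.6 kg/h.
Cl2 in n5: m_A = 1602×0.597 + (1−0.238)·(1−0.479)·m_A, so m_A = 956.39/0.6030 = 1586.1 kg/h.
n10 = (1−0.479)×1586.1 + 2712.6 = 3539 kg/h.
Purge n2 = 0.238×3539 = 842.27 kg/h.

842.3 kg/h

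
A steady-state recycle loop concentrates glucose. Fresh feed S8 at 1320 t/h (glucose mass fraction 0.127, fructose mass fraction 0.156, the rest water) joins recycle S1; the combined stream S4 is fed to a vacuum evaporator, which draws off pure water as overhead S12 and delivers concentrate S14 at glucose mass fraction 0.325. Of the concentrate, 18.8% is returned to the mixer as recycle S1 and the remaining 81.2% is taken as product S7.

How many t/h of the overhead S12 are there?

804.2 t/h

Overall glucose balance (none leaves overhead): glucose in fresh feed = glucose in product, i.e. 1320×0.127 = (1−0.188)·S14·0.325.
S14 = 167.64/(0.325×0.812) = 635.24 t/h.
Recycle S1 = 0.188×635.24 = 119.43 t/h.
Combined feed S4 = 1320 + 119.43 = 1439.4 t/h.
Overhead S12 = S4 − S14 = 1439.4 − 635.24 = 804.18 t/h.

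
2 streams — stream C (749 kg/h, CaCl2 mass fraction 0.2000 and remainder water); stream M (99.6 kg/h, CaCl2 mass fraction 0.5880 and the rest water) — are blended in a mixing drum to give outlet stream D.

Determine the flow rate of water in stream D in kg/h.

water out = water in = 749×0.800 + 99.6×0.412 = 640.24 kg/h.

640.2 kg/h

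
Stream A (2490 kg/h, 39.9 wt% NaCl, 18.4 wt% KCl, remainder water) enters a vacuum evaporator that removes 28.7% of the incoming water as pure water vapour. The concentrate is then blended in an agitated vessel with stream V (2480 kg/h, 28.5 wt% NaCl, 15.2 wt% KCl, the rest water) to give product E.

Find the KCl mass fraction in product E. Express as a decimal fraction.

Vapour removed = 0.287×0.417×2490 = 298 kg/h; concentrate = 2192 kg/h.
KCl reaching the mixer = 458.16 (from concentrate) + 2480×0.152 = 835.12 kg/h.
Product flow = 2192 + 2480 = 4672 kg/h; KCl fraction = 0.179.

0.179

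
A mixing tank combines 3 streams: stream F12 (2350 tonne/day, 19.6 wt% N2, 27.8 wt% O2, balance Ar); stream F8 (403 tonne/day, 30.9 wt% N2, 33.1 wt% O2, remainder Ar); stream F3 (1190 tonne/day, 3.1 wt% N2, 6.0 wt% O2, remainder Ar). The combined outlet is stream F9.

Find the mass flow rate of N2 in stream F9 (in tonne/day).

622 tonne/day

N2 out = N2 in = 2350×0.196 + 403×0.309 + 1190×0.031 = 622.02 tonne/day.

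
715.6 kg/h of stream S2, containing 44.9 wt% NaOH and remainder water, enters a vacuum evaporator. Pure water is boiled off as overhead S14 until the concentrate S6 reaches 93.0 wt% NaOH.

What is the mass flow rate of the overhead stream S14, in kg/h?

NaOH is conserved: 715.6×0.449 = 321.3 kg/h all reports to the concentrate.
Concentrate = 321.3/(target fraction) = 345.49 kg/h.
Overhead = 715.6 − 345.49 = 370.11 kg/h.

370.1 kg/h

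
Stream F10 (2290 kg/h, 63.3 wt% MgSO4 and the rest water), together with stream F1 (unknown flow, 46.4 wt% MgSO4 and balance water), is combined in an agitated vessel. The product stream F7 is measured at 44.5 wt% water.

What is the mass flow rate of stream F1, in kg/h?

1963 kg/h

Let F1 be the unknown flow. Total out = 2290 + F1.
water balance: 840.43 + 0.536·F1 = 0.445·(2290 + F1)
(0.536 − 0.445)·F1 = 0.445×2290 − 840.43 = 178.62
F1 = 178.62 / 0.091 = 1962.9 kg/h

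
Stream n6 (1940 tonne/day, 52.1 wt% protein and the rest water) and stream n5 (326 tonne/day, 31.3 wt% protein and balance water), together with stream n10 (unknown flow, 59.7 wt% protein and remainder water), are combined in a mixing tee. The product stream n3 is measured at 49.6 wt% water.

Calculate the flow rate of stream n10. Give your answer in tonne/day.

Let n10 be the unknown flow. Total out = 2266 + n10.
water balance: 1153.2 + 0.403·n10 = 0.496·(2266 + n10)
(0.403 − 0.496)·n10 = 0.496×2266 − 1153.2 = -29.286
n10 = -29.286 / -0.093 = 314.9 tonne/day

314.9 tonne/day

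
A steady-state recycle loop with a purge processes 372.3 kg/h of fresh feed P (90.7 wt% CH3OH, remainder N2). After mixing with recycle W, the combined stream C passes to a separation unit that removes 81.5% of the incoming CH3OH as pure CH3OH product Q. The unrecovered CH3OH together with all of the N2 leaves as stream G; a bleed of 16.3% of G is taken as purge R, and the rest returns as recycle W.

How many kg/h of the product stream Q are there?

CH3OH in C: m_A = 372.3×0.907 + (1−0.163)·(1−0.815)·m_A, so m_A = 337.68/0.8452 = 399.54 kg/h.
Product Q = 0.815×399.54 = 325.63 kg/h.

325.6 kg/h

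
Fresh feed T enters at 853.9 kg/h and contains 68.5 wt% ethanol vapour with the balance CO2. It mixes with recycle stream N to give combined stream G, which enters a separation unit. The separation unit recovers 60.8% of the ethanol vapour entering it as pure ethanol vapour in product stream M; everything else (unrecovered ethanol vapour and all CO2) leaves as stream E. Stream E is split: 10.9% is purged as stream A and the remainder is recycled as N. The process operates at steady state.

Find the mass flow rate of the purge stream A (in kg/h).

307.4 kg/h

CO2 enters only via T and leaves only via the purge: 853.9×0.315 = 0.109×(CO2 in E), and the separation unit passes all CO2, so CO2 in G = CO2 in E = 2467.7 kg/h.
ethanol vapour in G: m_A = 853.9×0.685 + (1−0.109)·(1−0.608)·m_A, so m_A = 584.92/0.6507 = 898.87 kg/h.
E = (1−0.608)×898.87 + 2467.7 = 2820.1 kg/h.
Purge A = 0.109×2820.1 = 307.39 kg/h.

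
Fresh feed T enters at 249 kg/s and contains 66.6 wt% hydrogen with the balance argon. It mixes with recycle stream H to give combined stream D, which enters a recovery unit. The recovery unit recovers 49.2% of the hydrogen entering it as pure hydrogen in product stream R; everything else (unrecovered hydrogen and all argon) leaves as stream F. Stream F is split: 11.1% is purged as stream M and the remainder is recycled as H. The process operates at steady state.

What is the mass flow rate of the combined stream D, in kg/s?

1052 kg/s

argon enters only via T and leaves only via the purge: 249×0.334 = 0.111×(argon in F), and the recovery unit passes all argon, so argon in D = argon in F = 749.24 kg/s.
hydrogen in D: m_A = 249×0.666 + (1−0.111)·(1−0.492)·m_A, so m_A = 165.83/0.5484 = 302.4 kg/s.
D = 302.4 + 749.24 = 1051.6 kg/s.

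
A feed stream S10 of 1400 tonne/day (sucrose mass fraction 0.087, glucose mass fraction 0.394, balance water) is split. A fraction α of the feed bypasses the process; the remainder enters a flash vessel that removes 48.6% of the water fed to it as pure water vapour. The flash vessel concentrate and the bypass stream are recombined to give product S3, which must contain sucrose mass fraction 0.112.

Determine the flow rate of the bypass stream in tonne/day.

All 1400×0.087 = 121.8 tonne/day of sucrose reaches S3, so S3 = 121.8/0.112 = 1087.5 tonne/day and vapour = 312.5 tonne/day.
The evaporator receives (1−α)·1400 of feed at 0.519 water and removes 0.486 of that water:
0.486×0.519×(1−α)×1400 = 312.5
(1−α) = 312.5/353.13 = 0.8849;  α = 0.1151.
Bypass flow = 0.1151×1400 = 161.07 tonne/day.

161.1 tonne/day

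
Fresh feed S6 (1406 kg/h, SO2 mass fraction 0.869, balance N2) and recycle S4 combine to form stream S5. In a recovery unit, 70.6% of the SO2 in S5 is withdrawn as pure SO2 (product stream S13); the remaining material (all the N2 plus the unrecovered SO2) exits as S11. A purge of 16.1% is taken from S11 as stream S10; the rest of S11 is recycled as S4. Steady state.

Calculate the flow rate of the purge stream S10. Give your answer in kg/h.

261 kg/h

N2 enters only via S6 and leaves only via the purge: 1406×0.131 = 0.161×(N2 in S11), and the recovery unit passes all N2, so N2 in S5 = N2 in S11 = 1144 kg/h.
SO2 in S5: m_A = 1406×0.869 + (1−0.161)·(1−0.706)·m_A, so m_A = 1221.8/0.7533 = 1621.9 kg/h.
S11 = (1−0.706)×1621.9 + 1144 = 1620.8 kg/h.
Purge S10 = 0.161×1620.8 = 260.96 kg/h.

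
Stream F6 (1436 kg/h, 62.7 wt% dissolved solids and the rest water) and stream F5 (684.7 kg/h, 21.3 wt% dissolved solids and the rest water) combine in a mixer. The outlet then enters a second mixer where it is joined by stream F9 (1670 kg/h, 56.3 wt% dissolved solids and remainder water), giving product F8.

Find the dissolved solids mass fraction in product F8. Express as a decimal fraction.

Overall, product flow = 3790.7 kg/h.
dissolved solids in = 1436×0.627 + 684.7×0.213 + 1670×0.563 = 1986.4 kg/h.
dissolved solids fraction in F8 = 0.524.

0.524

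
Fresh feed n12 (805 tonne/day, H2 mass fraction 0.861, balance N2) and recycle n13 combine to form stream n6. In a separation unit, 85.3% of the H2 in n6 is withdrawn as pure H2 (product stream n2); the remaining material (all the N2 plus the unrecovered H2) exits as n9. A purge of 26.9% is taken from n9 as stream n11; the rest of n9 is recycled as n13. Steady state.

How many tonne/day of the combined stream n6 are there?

1193 tonne/day

N2 enters only via n12 and leaves only via the purge: 805×0.139 = 0.269×(N2 in n9), and the separation unit passes all N2, so N2 in n6 = N2 in n9 = 415.97 tonne/day.
H2 in n6: m_A = 805×0.861 + (1−0.269)·(1−0.853)·m_A, so m_A = 693.11/0.8925 = 776.55 tonne/day.
n6 = 776.55 + 415.97 = 1192.5 tonne/day.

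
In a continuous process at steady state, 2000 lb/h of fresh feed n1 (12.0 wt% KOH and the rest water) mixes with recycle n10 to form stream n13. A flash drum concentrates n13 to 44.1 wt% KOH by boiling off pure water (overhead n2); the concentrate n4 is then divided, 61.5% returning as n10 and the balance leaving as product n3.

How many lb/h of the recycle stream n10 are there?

Overall KOH balance (none leaves overhead): KOH in fresh feed = KOH in product, i.e. 2000×0.120 = (1−0.615)·n4·0.441.
n4 = 240/(0.441×0.385) = 1413.6 lb/h.
Recycle n10 = 0.615×1413.6 = 869.33 lb/h.

869.3 lb/h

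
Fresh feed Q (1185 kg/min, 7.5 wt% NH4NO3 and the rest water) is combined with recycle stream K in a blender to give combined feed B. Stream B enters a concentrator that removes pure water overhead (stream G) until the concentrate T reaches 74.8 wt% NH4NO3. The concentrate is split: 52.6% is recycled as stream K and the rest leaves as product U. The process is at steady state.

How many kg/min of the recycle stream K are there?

131.9 kg/min

Overall NH4NO3 balance (none leaves overhead): NH4NO3 in fresh feed = NH4NO3 in product, i.e. 1185×0.075 = (1−0.526)·T·0.748.
T = 88.875/(0.748×0.474) = 250.67 kg/min.
Recycle K = 0.526×250.67 = 131.85 kg/min.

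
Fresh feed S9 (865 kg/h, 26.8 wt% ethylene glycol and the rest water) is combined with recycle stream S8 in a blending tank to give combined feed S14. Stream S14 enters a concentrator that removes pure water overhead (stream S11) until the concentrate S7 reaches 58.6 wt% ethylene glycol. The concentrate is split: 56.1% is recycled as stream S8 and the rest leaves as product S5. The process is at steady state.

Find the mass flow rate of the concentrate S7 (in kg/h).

Overall ethylene glycol balance (none leaves overhead): ethylene glycol in fresh feed = ethylene glycol in product, i.e. 865×0.268 = (1−0.561)·S7·0.586.
S7 = 231.82/(0.586×0.439) = 901.13 kg/h.

901.1 kg/h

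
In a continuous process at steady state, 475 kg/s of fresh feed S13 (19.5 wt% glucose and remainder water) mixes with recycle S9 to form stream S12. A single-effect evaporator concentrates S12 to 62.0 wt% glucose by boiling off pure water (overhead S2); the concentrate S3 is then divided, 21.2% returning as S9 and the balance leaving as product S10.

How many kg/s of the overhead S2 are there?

Overall glucose balance (none leaves overhead): glucose in fresh feed = glucose in product, i.e. 475×0.195 = (1−0.212)·S3·0.620.
S3 = 92.625/(0.620×0.788) = 189.59 kg/s.
Recycle S9 = 0.212×189.59 = 40.193 kg/s.
Combined feed S12 = 475 + 40.193 = 515.19 kg/s.
Overhead S2 = S12 − S3 = 515.19 − 189.59 = 325.6 kg/s.

325.6 kg/s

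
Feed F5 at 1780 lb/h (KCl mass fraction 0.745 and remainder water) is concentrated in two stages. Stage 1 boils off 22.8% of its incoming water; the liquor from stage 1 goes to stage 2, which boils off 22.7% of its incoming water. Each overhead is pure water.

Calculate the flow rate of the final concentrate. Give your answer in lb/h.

water in feed = 1780×0.255 = 453.9 lb/h.
After stage 1: water left = (1−0.228)×453.9 = 350.41; stream total = 1676.5 lb/h.
After stage 2: water left = (1−0.227)×350.41 = 270.87; final concentrate = 1597 lb/h.

1597 lb/h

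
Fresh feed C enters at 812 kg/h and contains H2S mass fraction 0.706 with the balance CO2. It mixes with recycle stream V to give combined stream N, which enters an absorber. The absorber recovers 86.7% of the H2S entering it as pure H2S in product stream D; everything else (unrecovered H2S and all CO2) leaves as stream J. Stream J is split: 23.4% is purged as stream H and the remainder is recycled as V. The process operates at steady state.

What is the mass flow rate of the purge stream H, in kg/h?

CO2 enters only via C and leaves only via the purge: 812×0.294 = 0.234×(CO2 in J), and the absorber passes all CO2, so CO2 in N = CO2 in J = 1020.2 kg/h.
H2S in N: m_A = 812×0.706 + (1−0.234)·(1−0.867)·m_A, so m_A = 573.27/0.8981 = 638.3 kg/h.
J = (1−0.867)×638.3 + 1020.2 = 1105.1 kg/h.
Purge H = 0.234×1105.1 = 258.59 kg/h.

258.6 kg/h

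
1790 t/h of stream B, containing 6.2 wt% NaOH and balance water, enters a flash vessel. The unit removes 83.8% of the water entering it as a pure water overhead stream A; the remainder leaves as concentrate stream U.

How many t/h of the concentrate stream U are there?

383 t/h

water entering = 1790×0.938 = 1679 t/h; overhead removed = 0.838×1679 = 1407 t/h.
Concentrate = 1790 − 1407 = 382.98 t/h.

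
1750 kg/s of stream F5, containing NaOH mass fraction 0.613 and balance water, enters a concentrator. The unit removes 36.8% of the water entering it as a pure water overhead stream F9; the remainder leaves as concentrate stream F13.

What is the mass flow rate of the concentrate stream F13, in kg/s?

water entering = 1750×0.387 = 677.25 kg/s; overhead removed = 0.368×677.25 = 249.23 kg/s.
Concentrate = 1750 − 249.23 = 1500.8 kg/s.

1501 kg/s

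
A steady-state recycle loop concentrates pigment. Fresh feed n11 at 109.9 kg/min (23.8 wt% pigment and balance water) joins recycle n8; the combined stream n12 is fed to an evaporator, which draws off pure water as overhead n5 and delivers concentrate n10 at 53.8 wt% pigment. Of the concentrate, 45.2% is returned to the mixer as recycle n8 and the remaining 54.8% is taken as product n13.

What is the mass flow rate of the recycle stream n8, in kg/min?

40.1 kg/min

Overall pigment balance (none leaves overhead): pigment in fresh feed = pigment in product, i.e. 109.9×0.238 = (1−0.452)·n10·0.538.
n10 = 26.156/(0.538×0.548) = 88.718 kg/min.
Recycle n8 = 0.452×88.718 = 40.101 kg/min.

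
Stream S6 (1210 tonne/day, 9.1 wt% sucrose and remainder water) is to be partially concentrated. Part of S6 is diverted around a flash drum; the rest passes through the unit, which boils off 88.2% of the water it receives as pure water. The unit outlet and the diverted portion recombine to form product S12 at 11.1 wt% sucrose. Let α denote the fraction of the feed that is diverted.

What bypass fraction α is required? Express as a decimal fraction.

0.775

All 1210×0.091 = 110.11 tonne/day of sucrose reaches S12, so S12 = 110.11/0.111 = 991.98 tonne/day and vapour = 218.02 tonne/day.
The evaporator receives (1−α)·1210 of feed at 0.909 water and removes 0.882 of that water:
0.882×0.909×(1−α)×1210 = 218.02
(1−α) = 218.02/970.1 = 0.2247;  α = 0.7753.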